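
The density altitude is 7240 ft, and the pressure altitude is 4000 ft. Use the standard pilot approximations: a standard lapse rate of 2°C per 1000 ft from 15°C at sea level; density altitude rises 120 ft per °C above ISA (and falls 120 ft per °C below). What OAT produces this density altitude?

34°C

Density altitude − pressure altitude = 7240 − 4000 = +3240 ft.
At 120 ft/°C that is an ISA deviation of 3240/120 = +27°C.
ISA temperature at 4000 ft = 15 − 2 × (4000/1000) = 7°C.
OAT = ISA + deviation = 7 + (+27) = 34°C.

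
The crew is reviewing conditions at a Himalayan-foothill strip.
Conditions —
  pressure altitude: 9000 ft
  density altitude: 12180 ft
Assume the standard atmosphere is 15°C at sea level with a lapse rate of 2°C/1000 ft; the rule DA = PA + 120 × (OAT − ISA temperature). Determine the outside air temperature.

Density altitude − pressure altitude = 12180 − 9000 = +3180 ft.
At 120 ft/°C that is an ISA deviation of 3180/120 = +26.5°C.
ISA temperature at 9000 ft = 15 − 2 × (9000/1000) = -3°C.
OAT = ISA + deviation = -3 + (+26.5) = 23.5°C.

23.5°C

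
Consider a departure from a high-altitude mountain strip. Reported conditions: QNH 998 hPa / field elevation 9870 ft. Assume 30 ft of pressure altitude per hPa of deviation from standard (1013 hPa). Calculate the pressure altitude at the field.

10320 ft

Pressure correction = (1013 − 998) × 30 = +450 ft.
Pressure altitude = 9870 + (+450) = 10320 ft.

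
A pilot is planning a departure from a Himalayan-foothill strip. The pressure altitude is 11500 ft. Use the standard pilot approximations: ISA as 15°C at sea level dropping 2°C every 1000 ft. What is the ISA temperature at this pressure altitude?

-8°C

ISA temperature = 15 − 2 × (11500/1000) = 15 − 23 = -8°C.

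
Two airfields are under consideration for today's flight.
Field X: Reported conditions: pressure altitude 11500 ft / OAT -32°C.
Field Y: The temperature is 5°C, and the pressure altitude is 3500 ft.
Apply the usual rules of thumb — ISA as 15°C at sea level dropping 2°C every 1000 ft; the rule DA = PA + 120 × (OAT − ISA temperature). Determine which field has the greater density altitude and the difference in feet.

Field X: ISA temp = -8°C, deviation -24°C, DA = 11500 + 120 × (-24) = 8620 ft.
Field Y: ISA temp = 8°C, deviation -3°C, DA = 3500 + 120 × (-3) = 3140 ft.
Field X is higher by 8620 − 3140 = 5480 ft.

Field X by 5480 ft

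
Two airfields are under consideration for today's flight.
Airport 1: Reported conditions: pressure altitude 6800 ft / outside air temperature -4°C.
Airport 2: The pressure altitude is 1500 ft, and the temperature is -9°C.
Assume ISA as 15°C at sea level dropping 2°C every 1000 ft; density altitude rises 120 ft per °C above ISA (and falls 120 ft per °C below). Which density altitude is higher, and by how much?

Airport 1 by 7172 ft

Airport 1: ISA temp = 1.4°C, deviation -5.4°C, DA = 6800 + 120 × (-5.4) = 6152 ft.
Airport 2: ISA temp = 12°C, deviation -21°C, DA = 1500 + 120 × (-21) = -1020 ft.
Airport 1 is higher by 6152 − (-1020) = 7172 ft.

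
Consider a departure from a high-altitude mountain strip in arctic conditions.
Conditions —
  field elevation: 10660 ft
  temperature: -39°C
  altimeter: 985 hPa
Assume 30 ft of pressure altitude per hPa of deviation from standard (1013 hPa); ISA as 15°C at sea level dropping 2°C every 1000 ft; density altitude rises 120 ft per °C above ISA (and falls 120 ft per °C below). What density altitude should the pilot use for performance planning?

7780 ft

Pressure altitude = 10660 + (1013 − 985) × 30 = 10660 + (+840) = 11500 ft.
ISA temperature at 11500 ft = 15 − 2 × (11500/1000) = -8°C.
ISA deviation = -39 − (-8) = -31°C.
Density altitude = 11500 + 120 × (-31) = 7780 ft.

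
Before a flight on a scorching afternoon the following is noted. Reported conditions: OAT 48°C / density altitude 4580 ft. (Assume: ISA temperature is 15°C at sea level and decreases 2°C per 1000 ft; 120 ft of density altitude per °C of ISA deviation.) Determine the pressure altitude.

500 ft

DA = PA + 120 × (OAT − (15 − 2·PA/1000)) = PA + 120·OAT − 1800 + 0.24·PA = 1.24·PA + 120·OAT − 1800.
So 1.24·PA = 4580 − 120 × 48 + 1800 = 620.
PA = 620 / 1.24 = 500 ft.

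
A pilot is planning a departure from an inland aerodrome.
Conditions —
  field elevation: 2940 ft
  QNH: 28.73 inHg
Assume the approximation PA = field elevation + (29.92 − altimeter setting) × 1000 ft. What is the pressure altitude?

4130 ft

Pressure correction = (29.92 − 28.73) × 1000 = +1190 ft.
Pressure altitude = 2940 + (+1190) = 4130 ft.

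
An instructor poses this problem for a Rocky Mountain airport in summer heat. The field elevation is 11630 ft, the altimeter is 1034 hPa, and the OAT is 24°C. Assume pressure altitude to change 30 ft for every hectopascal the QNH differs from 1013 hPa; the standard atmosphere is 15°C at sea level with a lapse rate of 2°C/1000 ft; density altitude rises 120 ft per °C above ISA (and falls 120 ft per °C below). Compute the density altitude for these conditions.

14720 ft

Pressure altitude = 11630 + (1013 − 1034) × 30 = 11630 + (-630) = 11000 ft.
ISA temperature at 11000 ft = 15 − 2 × (11000/1000) = -7°C.
ISA deviation = 24 − (-7) = +31°C.
Density altitude = 11000 + 120 × (31) = 14720 ft.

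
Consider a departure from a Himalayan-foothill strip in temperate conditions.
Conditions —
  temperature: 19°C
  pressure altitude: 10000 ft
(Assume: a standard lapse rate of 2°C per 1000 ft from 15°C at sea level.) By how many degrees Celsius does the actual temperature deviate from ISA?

ISA temperature at 10000 ft = 15 − 2 × (10000/1000) = -5°C.
Deviation = OAT − ISA = 19 − (-5) = +24°C.

ISA+24°C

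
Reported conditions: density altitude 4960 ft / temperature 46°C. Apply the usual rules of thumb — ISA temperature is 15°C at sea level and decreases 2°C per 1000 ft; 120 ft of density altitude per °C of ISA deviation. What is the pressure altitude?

DA = PA + 120 × (OAT − (15 − 2·PA/1000)) = PA + 120·OAT − 1800 + 0.24·PA = 1.24·PA + 120·OAT − 1800.
So 1.24·PA = 4960 − 120 × 46 + 1800 = 1240.
PA = 1240 / 1.24 = 1000 ft.

1000 ft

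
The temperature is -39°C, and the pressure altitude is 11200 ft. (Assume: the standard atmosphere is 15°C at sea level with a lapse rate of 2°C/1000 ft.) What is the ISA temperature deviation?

ISA temperature at 11200 ft = 15 − 2 × (11200/1000) = -7.4°C.
Deviation = OAT − ISA = -39 − (-7.4) = -31.6°C.

ISA-31.6°C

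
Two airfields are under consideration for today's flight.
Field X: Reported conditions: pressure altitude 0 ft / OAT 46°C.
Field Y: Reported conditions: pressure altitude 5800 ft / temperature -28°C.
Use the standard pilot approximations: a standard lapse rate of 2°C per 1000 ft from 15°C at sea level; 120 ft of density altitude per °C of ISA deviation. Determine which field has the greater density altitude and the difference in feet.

Field X: ISA temp = 15°C, deviation +31°C, DA = 0 + 120 × 31 = 3720 ft.
Field Y: ISA temp = 3.4°C, deviation -31.4°C, DA = 5800 + 120 × (-31.4) = 2032 ft.
Field X is higher by 3720 − 2032 = 1688 ft.

Field X by 1688 ft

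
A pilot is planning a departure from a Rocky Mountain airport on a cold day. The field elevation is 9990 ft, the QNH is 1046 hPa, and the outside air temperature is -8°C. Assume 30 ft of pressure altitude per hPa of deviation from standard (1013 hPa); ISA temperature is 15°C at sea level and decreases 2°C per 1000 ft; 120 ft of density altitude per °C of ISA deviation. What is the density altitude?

Pressure altitude = 9990 + (1013 − 1046) × 30 = 9990 + (-990) = 9000 ft.
ISA temperature at 9000 ft = 15 − 2 × (9000/1000) = -3°C.
ISA deviation = -8 − (-3) = -5°C.
Density altitude = 9000 + 120 × (-5) = 8400 ft.

8400 ft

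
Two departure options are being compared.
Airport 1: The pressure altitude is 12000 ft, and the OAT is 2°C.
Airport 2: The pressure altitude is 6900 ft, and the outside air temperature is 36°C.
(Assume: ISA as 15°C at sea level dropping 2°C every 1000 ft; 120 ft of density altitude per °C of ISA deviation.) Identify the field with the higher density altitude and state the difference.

Airport 1 by 2244 ft

Airport 1: ISA temp = -9°C, deviation +11°C, DA = 12000 + 120 × 11 = 13320 ft.
Airport 2: ISA temp = 1.2°C, deviation +34.8°C, DA = 6900 + 120 × 34.8 = 11076 ft.
Airport 1 is higher by 13320 − 11076 = 2244 ft.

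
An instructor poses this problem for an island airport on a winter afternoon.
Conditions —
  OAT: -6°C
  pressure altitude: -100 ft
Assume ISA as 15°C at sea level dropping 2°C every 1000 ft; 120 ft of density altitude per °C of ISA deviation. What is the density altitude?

-2644 ft

ISA temperature at -100 ft = 15 − 2 × (-100/1000) = 15.2°C.
ISA deviation = -6 − 15.2 = -21.2°C.
Density altitude = -100 + 120 × (-21.2) = -100 + (-2544) = -2644 ft.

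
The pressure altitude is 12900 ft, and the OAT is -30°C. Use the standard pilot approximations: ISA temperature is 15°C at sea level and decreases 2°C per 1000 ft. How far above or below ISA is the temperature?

ISA-19.2°C

ISA temperature at 12900 ft = 15 − 2 × (12900/1000) = -10.8°C.
Deviation = OAT − ISA = -30 − (-10.8) = -19.2°C.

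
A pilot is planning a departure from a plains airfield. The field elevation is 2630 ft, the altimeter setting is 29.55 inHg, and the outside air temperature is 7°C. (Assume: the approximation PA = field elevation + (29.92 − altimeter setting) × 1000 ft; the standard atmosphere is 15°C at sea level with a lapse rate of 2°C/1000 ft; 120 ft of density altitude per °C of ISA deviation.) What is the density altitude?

2760 ft

Pressure altitude = 2630 + (29.92 − 29.55) × 1000 = 2630 + (+370) = 3000 ft.
ISA temperature at 3000 ft = 15 − 2 × (3000/1000) = 9°C.
ISA deviation = 7 − 9 = -2°C.
Density altitude = 3000 + 120 × (-2) = 2760 ft.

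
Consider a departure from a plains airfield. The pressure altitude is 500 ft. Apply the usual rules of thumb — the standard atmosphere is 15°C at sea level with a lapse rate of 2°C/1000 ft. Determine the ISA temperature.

ISA temperature = 15 − 2 × (500/1000) = 15 − 1 = 14°C.

14°C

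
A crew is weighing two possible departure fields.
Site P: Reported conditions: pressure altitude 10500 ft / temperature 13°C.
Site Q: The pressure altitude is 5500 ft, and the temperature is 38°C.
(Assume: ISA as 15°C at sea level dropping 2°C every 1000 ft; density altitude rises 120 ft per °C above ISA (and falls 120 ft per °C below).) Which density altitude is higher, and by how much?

Site P: ISA temp = -6°C, deviation +19°C, DA = 10500 + 120 × 19 = 12780 ft.
Site Q: ISA temp = 4°C, deviation +34°C, DA = 5500 + 120 × 34 = 9580 ft.
Site P is higher by 12780 − 9580 = 3200 ft.

Site P by 3200 ft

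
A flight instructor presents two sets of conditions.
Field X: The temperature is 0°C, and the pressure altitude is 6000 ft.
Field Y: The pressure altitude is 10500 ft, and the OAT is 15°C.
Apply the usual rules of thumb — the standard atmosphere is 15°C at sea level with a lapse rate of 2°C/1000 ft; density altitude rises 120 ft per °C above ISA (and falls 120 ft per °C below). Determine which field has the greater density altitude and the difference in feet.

Field Y by 7380 ft

Field X: ISA temp = 3°C, deviation -3°C, DA = 6000 + 120 × (-3) = 5640 ft.
Field Y: ISA temp = -6°C, deviation +21°C, DA = 10500 + 120 × 21 = 13020 ft.
Field Y is higher by 13020 − 5640 = 7380 ft.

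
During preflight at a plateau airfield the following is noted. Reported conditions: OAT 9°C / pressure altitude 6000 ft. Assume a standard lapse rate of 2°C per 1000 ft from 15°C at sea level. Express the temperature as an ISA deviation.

ISA temperature at 6000 ft = 15 − 2 × (6000/1000) = 3°C.
Deviation = OAT − ISA = 9 − 3 = +6°C.

ISA+6°C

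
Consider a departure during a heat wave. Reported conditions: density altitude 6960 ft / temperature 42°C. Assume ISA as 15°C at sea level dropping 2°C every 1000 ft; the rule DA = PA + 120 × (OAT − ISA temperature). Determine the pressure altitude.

DA = PA + 120 × (OAT − (15 − 2·PA/1000)) = PA + 120·OAT − 1800 + 0.24·PA = 1.24·PA + 120·OAT − 1800.
So 1.24·PA = 6960 − 120 × 42 + 1800 = 3720.
PA = 3720 / 1.24 = 3000 ft.

3000 ft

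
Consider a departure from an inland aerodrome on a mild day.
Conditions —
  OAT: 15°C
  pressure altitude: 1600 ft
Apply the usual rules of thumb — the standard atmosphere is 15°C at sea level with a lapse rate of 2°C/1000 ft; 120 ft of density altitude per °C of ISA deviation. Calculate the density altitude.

1984 ft

ISA temperature at 1600 ft = 15 − 2 × (1600/1000) = 11.8°C.
ISA deviation = 15 − 11.8 = +3.2°C.
Density altitude = 1600 + 120 × (3.2) = 1600 + (+384) = 1984 ft.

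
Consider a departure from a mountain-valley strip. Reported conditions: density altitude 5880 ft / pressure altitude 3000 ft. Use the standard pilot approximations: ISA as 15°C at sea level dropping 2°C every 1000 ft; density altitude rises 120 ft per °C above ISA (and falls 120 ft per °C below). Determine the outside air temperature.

Density altitude − pressure altitude = 5880 − 3000 = +2880 ft.
At 120 ft/°C that is an ISA deviation of 2880/120 = +24°C.
ISA temperature at 3000 ft = 15 − 2 × (3000/1000) = 9°C.
OAT = ISA + deviation = 9 + (+24) = 33°C.

33°C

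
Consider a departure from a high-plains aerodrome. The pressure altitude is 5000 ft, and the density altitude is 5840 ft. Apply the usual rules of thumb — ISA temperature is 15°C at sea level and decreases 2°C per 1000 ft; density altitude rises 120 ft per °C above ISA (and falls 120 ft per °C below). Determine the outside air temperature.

12°C

Density altitude − pressure altitude = 5840 − 5000 = +840 ft.
At 120 ft/°C that is an ISA deviation of 840/120 = +7°C.
ISA temperature at 5000 ft = 15 − 2 × (5000/1000) = 5°C.
OAT = ISA + deviation = 5 + (+7) = 12°C.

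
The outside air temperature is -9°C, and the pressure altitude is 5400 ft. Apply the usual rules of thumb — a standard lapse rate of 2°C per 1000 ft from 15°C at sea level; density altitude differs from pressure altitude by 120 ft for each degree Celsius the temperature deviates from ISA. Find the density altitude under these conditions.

ISA temperature at 5400 ft = 15 − 2 × (5400/1000) = 4.2°C.
ISA deviation = -9 − 4.2 = -13.2°C.
Density altitude = 5400 + 120 × (-13.2) = 5400 + (-1584) = 3816 ft.

3816 ft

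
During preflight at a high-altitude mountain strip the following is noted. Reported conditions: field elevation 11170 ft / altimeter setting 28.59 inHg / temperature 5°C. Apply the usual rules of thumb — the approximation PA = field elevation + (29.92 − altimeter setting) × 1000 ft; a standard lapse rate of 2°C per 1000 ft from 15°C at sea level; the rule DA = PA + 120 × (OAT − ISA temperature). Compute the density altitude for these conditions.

14300 ft

Pressure altitude = 11170 + (29.92 − 28.59) × 1000 = 11170 + (+1330) = 12500 ft.
ISA temperature at 12500 ft = 15 − 2 × (12500/1000) = -10°C.
ISA deviation = 5 − (-10) = +15°C.
Density altitude = 12500 + 120 × (15) = 14300 ft.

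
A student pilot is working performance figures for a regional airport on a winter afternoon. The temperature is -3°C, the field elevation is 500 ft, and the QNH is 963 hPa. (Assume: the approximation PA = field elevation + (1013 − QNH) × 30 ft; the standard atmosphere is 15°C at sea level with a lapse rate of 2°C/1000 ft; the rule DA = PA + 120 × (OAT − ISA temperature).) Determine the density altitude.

Pressure altitude = 500 + (1013 − 963) × 30 = 500 + (+1500) = 2000 ft.
ISA temperature at 2000 ft = 15 − 2 × (2000/1000) = 11°C.
ISA deviation = -3 − 11 = -14°C.
Density altitude = 2000 + 120 × (-14) = 320 ft.

320 ft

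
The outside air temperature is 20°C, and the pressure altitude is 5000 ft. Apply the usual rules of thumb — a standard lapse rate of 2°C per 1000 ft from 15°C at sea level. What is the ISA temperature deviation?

ISA+15°C

ISA temperature at 5000 ft = 15 − 2 × (5000/1000) = 5°C.
Deviation = OAT − ISA = 20 − 5 = +15°C.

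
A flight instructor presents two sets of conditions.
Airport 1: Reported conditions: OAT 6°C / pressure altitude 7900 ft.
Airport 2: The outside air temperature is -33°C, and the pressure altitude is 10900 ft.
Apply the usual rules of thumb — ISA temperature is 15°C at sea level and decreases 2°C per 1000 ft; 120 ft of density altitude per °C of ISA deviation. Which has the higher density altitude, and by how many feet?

Airport 1: ISA temp = -0.8°C, deviation +6.8°C, DA = 7900 + 120 × 6.8 = 8716 ft.
Airport 2: ISA temp = -6.8°C, deviation -26.2°C, DA = 10900 + 120 × (-26.2) = 7756 ft.
Airport 1 is higher by 8716 − 7756 = 960 ft.

Airport 1 by 960 ft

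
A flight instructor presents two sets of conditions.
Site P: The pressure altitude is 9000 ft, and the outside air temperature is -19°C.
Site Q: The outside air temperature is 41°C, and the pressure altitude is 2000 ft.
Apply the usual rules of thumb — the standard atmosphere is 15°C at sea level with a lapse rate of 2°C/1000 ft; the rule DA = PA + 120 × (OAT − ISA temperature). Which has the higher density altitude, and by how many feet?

Site P by 1480 ft

Site P: ISA temp = -3°C, deviation -16°C, DA = 9000 + 120 × (-16) = 7080 ft.
Site Q: ISA temp = 11°C, deviation +30°C, DA = 2000 + 120 × 30 = 5600 ft.
Site P is higher by 7080 − 5600 = 1480 ft.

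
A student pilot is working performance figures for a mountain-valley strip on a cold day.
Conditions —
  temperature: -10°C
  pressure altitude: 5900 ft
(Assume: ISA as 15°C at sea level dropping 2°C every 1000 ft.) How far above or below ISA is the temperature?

ISA temperature at 5900 ft = 15 − 2 × (5900/1000) = 3.2°C.
Deviation = OAT − ISA = -10 − 3.2 = -13.2°C.

ISA-13.2°C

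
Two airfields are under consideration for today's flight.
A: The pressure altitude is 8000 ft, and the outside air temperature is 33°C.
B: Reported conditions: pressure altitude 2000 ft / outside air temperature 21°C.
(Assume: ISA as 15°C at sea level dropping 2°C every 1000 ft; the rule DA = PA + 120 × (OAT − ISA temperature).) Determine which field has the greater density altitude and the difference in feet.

A by 8880 ft

A: ISA temp = -1°C, deviation +34°C, DA = 8000 + 120 × 34 = 12080 ft.
B: ISA temp = 11°C, deviation +10°C, DA = 2000 + 120 × 10 = 3200 ft.
A is higher by 12080 − 3200 = 8880 ft.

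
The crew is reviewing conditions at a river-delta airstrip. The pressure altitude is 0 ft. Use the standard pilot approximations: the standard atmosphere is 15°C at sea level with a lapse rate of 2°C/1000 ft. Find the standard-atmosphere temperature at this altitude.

ISA temperature = 15 − 2 × (0/1000) = 15 − 0 = 15°C.

15°C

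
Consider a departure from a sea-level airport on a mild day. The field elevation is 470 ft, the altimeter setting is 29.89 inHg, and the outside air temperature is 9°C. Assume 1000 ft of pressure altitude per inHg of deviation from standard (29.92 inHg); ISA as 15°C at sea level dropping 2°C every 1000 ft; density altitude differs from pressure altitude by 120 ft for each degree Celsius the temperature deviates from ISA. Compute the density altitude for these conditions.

-100 ft

Pressure altitude = 470 + (29.92 − 29.89) × 1000 = 470 + (+30) = 500 ft.
ISA temperature at 500 ft = 15 − 2 × (500/1000) = 14°C.
ISA deviation = 9 − 14 = -5°C.
Density altitude = 500 + 120 × (-5) = -100 ft.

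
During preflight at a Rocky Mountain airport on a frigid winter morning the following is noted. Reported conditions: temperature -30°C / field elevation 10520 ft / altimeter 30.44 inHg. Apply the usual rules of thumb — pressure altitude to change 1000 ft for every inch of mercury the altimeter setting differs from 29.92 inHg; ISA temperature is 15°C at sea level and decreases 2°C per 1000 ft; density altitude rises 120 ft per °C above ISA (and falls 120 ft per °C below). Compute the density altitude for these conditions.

Pressure altitude = 10520 + (29.92 − 30.44) × 1000 = 10520 + (-520) = 10000 ft.
ISA temperature at 10000 ft = 15 − 2 × (10000/1000) = -5°C.
ISA deviation = -30 − (-5) = -25°C.
Density altitude = 10000 + 120 × (-25) = 7000 ft.

7000 ft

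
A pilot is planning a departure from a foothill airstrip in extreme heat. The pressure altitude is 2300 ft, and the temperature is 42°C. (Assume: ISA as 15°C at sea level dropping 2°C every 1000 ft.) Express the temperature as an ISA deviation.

ISA+31.6°C

ISA temperature at 2300 ft = 15 − 2 × (2300/1000) = 10.4°C.
Deviation = OAT − ISA = 42 − 10.4 = +31.6°C.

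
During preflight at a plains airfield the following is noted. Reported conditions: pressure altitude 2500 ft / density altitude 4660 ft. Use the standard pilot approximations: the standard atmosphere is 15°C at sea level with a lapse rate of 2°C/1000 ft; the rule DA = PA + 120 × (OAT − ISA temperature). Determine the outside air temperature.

28°C

Density altitude − pressure altitude = 4660 − 2500 = +2160 ft.
At 120 ft/°C that is an ISA deviation of 2160/120 = +18°C.
ISA temperature at 2500 ft = 15 − 2 × (2500/1000) = 10°C.
OAT = ISA + deviation = 10 + (+18) = 28°C.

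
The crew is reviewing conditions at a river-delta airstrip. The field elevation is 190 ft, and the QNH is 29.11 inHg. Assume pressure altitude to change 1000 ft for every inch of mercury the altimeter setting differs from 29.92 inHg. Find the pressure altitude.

1000 ft

Pressure correction = (29.92 − 29.11) × 1000 = +810 ft.
Pressure altitude = 190 + (+810) = 1000 ft.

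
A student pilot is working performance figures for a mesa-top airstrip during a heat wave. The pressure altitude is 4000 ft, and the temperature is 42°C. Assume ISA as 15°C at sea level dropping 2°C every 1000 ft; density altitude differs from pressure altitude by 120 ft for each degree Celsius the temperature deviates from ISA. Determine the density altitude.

ISA temperature at 4000 ft = 15 − 2 × (4000/1000) = 7°C.
ISA deviation = 42 − 7 = +35°C.
Density altitude = 4000 + 120 × (35) = 4000 + (+4200) = 8200 ft.

8200 ft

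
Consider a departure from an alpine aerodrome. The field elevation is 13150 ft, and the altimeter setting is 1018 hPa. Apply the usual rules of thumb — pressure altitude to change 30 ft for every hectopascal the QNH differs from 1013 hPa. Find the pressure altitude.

Pressure correction = (1013 − 1018) × 30 = -150 ft.
Pressure altitude = 13150 + (-150) = 13000 ft.

13000 ft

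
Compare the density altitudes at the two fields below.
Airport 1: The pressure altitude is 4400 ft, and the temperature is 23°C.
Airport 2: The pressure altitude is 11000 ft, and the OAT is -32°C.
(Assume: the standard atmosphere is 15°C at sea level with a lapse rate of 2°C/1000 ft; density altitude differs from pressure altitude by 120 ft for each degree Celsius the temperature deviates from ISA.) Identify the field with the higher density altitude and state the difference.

Airport 1: ISA temp = 6.2°C, deviation +16.8°C, DA = 4400 + 120 × 16.8 = 6416 ft.
Airport 2: ISA temp = -7°C, deviation -25°C, DA = 11000 + 120 × (-25) = 8000 ft.
Airport 2 is higher by 8000 − 6416 = 1584 ft.

Airport 2 by 1584 ft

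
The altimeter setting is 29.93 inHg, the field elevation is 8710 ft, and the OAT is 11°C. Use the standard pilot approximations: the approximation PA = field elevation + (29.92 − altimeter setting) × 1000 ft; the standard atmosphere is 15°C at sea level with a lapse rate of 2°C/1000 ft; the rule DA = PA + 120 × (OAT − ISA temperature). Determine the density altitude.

10308 ft

Pressure altitude = 8710 + (29.92 − 29.93) × 1000 = 8710 + (-10) = 8700 ft.
ISA temperature at 8700 ft = 15 − 2 × (8700/1000) = -2.4°C.
ISA deviation = 11 − (-2.4) = +13.4°C.
Density altitude = 8700 + 120 × (13.4) = 10308 ft.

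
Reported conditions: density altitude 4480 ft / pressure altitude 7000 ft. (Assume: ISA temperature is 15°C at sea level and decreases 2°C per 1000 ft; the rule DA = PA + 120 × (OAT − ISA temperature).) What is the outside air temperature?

-20°C

Density altitude − pressure altitude = 4480 − 7000 = -2520 ft.
At 120 ft/°C that is an ISA deviation of -2520/120 = -21°C.
ISA temperature at 7000 ft = 15 − 2 × (7000/1000) = 1°C.
OAT = ISA + deviation = 1 + (-21) = -20°C.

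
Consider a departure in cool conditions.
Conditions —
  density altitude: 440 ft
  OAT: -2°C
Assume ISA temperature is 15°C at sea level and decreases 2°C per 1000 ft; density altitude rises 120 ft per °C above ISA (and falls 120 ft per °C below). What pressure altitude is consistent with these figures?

2000 ft

DA = PA + 120 × (OAT − (15 − 2·PA/1000)) = PA + 120·OAT − 1800 + 0.24·PA = 1.24·PA + 120·OAT − 1800.
So 1.24·PA = 440 − 120 × (-2) + 1800 = 2480.
PA = 2480 / 1.24 = 2000 ft.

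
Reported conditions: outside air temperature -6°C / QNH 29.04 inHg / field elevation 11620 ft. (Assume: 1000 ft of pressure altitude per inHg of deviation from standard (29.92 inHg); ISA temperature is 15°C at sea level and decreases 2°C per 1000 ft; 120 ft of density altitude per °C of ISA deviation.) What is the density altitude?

Pressure altitude = 11620 + (29.92 − 29.04) × 1000 = 11620 + (+880) = 12500 ft.
ISA temperature at 12500 ft = 15 − 2 × (12500/1000) = -10°C.
ISA deviation = -6 − (-10) = +4°C.
Density altitude = 12500 + 120 × (4) = 12980 ft.

12980 ft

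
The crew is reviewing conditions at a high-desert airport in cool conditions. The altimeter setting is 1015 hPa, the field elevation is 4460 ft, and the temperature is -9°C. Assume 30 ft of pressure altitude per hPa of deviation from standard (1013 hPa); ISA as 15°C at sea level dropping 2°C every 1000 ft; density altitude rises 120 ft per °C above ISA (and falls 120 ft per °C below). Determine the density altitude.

Pressure altitude = 4460 + (1013 − 1015) × 30 = 4460 + (-60) = 4400 ft.
ISA temperature at 4400 ft = 15 − 2 × (4400/1000) = 6.2°C.
ISA deviation = -9 − 6.2 = -15.2°C.
Density altitude = 4400 + 120 × (-15.2) = 2576 ft.

2576 ft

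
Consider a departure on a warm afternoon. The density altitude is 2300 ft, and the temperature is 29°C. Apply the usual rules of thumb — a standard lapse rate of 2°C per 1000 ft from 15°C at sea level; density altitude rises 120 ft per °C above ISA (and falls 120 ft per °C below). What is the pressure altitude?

500 ft

DA = PA + 120 × (OAT − (15 − 2·PA/1000)) = PA + 120·OAT − 1800 + 0.24·PA = 1.24·PA + 120·OAT − 1800.
So 1.24·PA = 2300 − 120 × 29 + 1800 = 620.
PA = 620 / 1.24 = 500 ft.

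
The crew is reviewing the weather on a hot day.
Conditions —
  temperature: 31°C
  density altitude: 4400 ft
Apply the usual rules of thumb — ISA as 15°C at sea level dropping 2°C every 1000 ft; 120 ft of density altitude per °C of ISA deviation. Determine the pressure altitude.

DA = PA + 120 × (OAT − (15 − 2·PA/1000)) = PA + 120·OAT − 1800 + 0.24·PA = 1.24·PA + 120·OAT − 1800.
So 1.24·PA = 4400 − 120 × 31 + 1800 = 2480.
PA = 2480 / 1.24 = 2000 ft.

2000 ft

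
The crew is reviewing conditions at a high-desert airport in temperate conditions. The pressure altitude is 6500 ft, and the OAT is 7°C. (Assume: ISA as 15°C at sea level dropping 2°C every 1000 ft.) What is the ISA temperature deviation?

ISA+5°C

ISA temperature at 6500 ft = 15 − 2 × (6500/1000) = 2°C.
Deviation = OAT − ISA = 7 − 2 = +5°C.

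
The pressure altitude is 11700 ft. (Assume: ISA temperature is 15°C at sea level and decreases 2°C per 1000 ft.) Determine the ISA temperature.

-8.4°C

ISA temperature = 15 − 2 × (11700/1000) = 15 − 23.4 = -8.4°C.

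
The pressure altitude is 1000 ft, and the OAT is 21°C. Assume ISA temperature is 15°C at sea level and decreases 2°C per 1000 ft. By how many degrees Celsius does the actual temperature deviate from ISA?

ISA+8°C

ISA temperature at 1000 ft = 15 − 2 × (1000/1000) = 13°C.
Deviation = OAT − ISA = 21 − 13 = +8°C.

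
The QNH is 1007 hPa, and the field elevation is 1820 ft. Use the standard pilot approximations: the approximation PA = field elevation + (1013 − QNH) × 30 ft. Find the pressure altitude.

2000 ft

Pressure correction = (1013 − 1007) × 30 = +180 ft.
Pressure altitude = 1820 + (+180) = 2000 ft.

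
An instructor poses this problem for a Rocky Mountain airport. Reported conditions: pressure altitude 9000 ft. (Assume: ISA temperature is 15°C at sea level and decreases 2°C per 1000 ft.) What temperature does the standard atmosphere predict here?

ISA temperature = 15 − 2 × (9000/1000) = 15 − 18 = -3°C.

-3°C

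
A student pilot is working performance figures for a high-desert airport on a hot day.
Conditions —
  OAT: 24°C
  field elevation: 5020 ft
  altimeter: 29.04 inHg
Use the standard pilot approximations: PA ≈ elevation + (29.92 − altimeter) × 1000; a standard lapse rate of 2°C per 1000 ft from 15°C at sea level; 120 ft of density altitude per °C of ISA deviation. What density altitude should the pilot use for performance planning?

Pressure altitude = 5020 + (29.92 − 29.04) × 1000 = 5020 + (+880) = 5900 ft.
ISA temperature at 5900 ft = 15 − 2 × (5900/1000) = 3.2°C.
ISA deviation = 24 − 3.2 = +20.8°C.
Density altitude = 5900 + 120 × (20.8) = 8396 ft.

8396 ft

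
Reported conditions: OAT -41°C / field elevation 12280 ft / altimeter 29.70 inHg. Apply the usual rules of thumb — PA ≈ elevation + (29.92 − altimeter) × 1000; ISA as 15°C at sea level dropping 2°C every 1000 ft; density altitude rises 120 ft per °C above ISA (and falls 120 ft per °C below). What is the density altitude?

8780 ft

Pressure altitude = 12280 + (29.92 − 29.70) × 1000 = 12280 + (+220) = 12500 ft.
ISA temperature at 12500 ft = 15 − 2 × (12500/1000) = -10°C.
ISA deviation = -41 − (-10) = -31°C.
Density altitude = 12500 + 120 × (-31) = 8780 ft.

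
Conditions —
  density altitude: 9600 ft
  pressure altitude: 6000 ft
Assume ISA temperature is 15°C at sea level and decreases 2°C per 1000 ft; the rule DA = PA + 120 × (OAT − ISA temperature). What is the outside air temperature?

Density altitude − pressure altitude = 9600 − 6000 = +3600 ft.
At 120 ft/°C that is an ISA deviation of 3600/120 = +30°C.
ISA temperature at 6000 ft = 15 − 2 × (6000/1000) = 3°C.
OAT = ISA + deviation = 3 + (+30) = 33°C.

33°C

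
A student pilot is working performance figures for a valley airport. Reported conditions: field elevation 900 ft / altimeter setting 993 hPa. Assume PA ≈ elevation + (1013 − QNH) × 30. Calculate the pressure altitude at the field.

Pressure correction = (1013 − 993) × 30 = +600 ft.
Pressure altitude = 900 + (+600) = 1500 ft.

1500 ft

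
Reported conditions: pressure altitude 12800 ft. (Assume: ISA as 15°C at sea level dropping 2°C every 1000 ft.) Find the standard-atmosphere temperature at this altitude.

ISA temperature = 15 − 2 × (12800/1000) = 15 − 25.6 = -10.6°C.

-10.6°C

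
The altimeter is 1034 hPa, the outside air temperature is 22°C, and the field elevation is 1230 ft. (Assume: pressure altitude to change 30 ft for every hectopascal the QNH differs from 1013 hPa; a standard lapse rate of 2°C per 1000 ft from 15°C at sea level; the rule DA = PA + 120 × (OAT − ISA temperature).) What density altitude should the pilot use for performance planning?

Pressure altitude = 1230 + (1013 − 1034) × 30 = 1230 + (-630) = 600 ft.
ISA temperature at 600 ft = 15 − 2 × (600/1000) = 13.8°C.
ISA deviation = 22 − 13.8 = +8.2°C.
Density altitude = 600 + 120 × (8.2) = 1584 ft.

1584 ft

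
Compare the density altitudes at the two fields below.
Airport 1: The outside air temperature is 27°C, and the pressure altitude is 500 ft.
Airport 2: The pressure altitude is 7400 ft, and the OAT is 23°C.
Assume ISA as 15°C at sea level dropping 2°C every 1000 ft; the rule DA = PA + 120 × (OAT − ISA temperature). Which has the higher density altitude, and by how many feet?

Airport 1: ISA temp = 14°C, deviation +13°C, DA = 500 + 120 × 13 = 2060 ft.
Airport 2: ISA temp = 0.2°C, deviation +22.8°C, DA = 7400 + 120 × 22.8 = 10136 ft.
Airport 2 is higher by 10136 − 2060 = 8076 ft.

Airport 2 by 8076 ft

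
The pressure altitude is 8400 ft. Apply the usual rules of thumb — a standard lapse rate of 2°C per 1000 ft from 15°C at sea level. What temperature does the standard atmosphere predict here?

-1.8°C

ISA temperature = 15 − 2 × (8400/1000) = 15 − 16.8 = -1.8°C.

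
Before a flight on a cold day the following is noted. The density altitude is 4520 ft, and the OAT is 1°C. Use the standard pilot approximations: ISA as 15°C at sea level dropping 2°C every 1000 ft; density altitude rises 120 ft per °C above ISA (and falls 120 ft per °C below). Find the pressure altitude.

DA = PA + 120 × (OAT − (15 − 2·PA/1000)) = PA + 120·OAT − 1800 + 0.24·PA = 1.24·PA + 120·OAT − 1800.
So 1.24·PA = 4520 − 120 × 1 + 1800 = 6200.
PA = 6200 / 1.24 = 5000 ft.

5000 ft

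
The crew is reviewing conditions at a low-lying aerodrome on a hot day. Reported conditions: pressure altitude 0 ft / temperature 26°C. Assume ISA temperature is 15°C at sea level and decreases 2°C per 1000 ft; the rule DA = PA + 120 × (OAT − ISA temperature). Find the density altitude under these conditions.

ISA temperature at 0 ft = 15 − 2 × (0/1000) = 15°C.
ISA deviation = 26 − 15 = +11°C.
Density altitude = 0 + 120 × (11) = 0 + (+1320) = 1320 ft.

1320 ft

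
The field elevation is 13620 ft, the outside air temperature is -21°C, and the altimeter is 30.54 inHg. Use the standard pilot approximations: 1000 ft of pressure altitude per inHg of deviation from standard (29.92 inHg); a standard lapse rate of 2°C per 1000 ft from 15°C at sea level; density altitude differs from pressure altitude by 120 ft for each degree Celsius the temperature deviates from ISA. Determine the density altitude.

11800 ft

Pressure altitude = 13620 + (29.92 − 30.54) × 1000 = 13620 + (-620) = 13000 ft.
ISA temperature at 13000 ft = 15 − 2 × (13000/1000) = -11°C.
ISA deviation = -21 − (-11) = -10°C.
Density altitude = 13000 + 120 × (-10) = 11800 ft.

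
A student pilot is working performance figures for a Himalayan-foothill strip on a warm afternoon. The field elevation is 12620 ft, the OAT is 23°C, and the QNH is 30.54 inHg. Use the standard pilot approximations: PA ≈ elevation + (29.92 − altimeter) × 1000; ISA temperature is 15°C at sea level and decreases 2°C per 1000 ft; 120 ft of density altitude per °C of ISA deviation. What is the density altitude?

15840 ft

Pressure altitude = 12620 + (29.92 − 30.54) × 1000 = 12620 + (-620) = 12000 ft.
ISA temperature at 12000 ft = 15 − 2 × (12000/1000) = -9°C.
ISA deviation = 23 − (-9) = +32°C.
Density altitude = 12000 + 120 × (32) = 15840 ft.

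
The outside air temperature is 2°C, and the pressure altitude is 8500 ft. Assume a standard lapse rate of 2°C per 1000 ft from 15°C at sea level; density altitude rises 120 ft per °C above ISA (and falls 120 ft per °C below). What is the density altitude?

8980 ft

ISA temperature at 8500 ft = 15 − 2 × (8500/1000) = -2°C.
ISA deviation = 2 − (-2) = +4°C.
Density altitude = 8500 + 120 × (4) = 8500 + (+480) = 8980 ft.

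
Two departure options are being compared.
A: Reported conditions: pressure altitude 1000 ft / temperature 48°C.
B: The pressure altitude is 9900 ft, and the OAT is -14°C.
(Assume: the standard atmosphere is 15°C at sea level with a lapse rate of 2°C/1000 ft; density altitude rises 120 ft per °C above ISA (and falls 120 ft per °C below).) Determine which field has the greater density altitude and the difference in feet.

A: ISA temp = 13°C, deviation +35°C, DA = 1000 + 120 × 35 = 5200 ft.
B: ISA temp = -4.8°C, deviation -9.2°C, DA = 9900 + 120 × (-9.2) = 8796 ft.
B is higher by 8796 − 5200 = 3596 ft.

B by 3596 ft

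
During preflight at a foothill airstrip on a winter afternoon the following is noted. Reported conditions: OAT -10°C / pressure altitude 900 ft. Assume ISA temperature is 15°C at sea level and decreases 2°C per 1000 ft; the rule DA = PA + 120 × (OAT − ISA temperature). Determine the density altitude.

-1884 ft

ISA temperature at 900 ft = 15 − 2 × (900/1000) = 13.2°C.
ISA deviation = -10 − 13.2 = -23.2°C.
Density altitude = 900 + 120 × (-23.2) = 900 + (-2784) = -1884 ft.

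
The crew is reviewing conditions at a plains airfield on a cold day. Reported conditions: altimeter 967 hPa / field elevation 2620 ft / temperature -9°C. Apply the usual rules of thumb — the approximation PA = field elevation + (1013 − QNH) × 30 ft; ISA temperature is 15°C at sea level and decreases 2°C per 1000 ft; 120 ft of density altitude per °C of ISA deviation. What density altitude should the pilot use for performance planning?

Pressure altitude = 2620 + (1013 − 967) × 30 = 2620 + (+1380) = 4000 ft.
ISA temperature at 4000 ft = 15 − 2 × (4000/1000) = 7°C.
ISA deviation = -9 − 7 = -16°C.
Density altitude = 4000 + 120 × (-16) = 2080 ft.

2080 ft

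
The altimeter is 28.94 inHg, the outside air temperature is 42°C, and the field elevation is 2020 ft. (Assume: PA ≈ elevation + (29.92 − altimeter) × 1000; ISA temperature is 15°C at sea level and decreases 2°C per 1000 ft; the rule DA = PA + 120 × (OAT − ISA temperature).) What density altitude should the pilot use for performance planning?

6960 ft

Pressure altitude = 2020 + (29.92 − 28.94) × 1000 = 2020 + (+980) = 3000 ft.
ISA temperature at 3000 ft = 15 − 2 × (3000/1000) = 9°C.
ISA deviation = 42 − 9 = +33°C.
Density altitude = 3000 + 120 × (33) = 6960 ft.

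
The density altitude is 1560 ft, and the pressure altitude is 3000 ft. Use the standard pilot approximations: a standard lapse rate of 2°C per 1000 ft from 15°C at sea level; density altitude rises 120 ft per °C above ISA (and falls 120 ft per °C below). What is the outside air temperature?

-3°C

Density altitude − pressure altitude = 1560 − 3000 = -1440 ft.
At 120 ft/°C that is an ISA deviation of -1440/120 = -12°C.
ISA temperature at 3000 ft = 15 − 2 × (3000/1000) = 9°C.
OAT = ISA + deviation = 9 + (-12) = -3°C.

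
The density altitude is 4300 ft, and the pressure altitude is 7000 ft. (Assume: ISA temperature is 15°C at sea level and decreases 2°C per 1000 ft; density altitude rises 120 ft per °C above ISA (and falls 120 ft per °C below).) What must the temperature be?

-21.5°C

Density altitude − pressure altitude = 4300 − 7000 = -2700 ft.
At 120 ft/°C that is an ISA deviation of -2700/120 = -22.5°C.
ISA temperature at 7000 ft = 15 − 2 × (7000/1000) = 1°C.
OAT = ISA + deviation = 1 + (-22.5) = -21.5°C.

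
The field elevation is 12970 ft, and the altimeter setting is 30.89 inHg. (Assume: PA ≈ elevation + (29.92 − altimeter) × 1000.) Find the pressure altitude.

Pressure correction = (29.92 − 30.89) × 1000 = -970 ft.
Pressure altitude = 12970 + (-970) = 12000 ft.

12000 ft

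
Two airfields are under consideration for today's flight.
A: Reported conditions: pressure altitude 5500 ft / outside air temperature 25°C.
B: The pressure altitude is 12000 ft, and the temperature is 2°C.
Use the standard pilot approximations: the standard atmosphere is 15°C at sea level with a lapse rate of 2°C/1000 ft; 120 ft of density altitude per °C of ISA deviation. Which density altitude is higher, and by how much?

A: ISA temp = 4°C, deviation +21°C, DA = 5500 + 120 × 21 = 8020 ft.
B: ISA temp = -9°C, deviation +11°C, DA = 12000 + 120 × 11 = 13320 ft.
B is higher by 13320 − 8020 = 5300 ft.

B by 5300 ft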